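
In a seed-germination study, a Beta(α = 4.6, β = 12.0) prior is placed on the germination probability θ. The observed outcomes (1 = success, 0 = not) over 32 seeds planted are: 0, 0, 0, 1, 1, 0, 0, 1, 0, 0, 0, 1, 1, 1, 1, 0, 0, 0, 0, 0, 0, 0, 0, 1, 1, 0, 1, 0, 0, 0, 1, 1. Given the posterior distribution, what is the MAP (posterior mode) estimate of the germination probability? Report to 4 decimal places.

The Beta prior is conjugate to a Binomial/Bernoulli likelihood; the update adds successes to α and failures to β.
Posterior: Beta(α+k, β+n−k) = Beta(4.6+12, 12.0+20) = Beta(16.6, 32.0).
Mode of Beta(a,b) for a,b>1 is (a−1)/(a+b−2) = 15.6/46.6 = 0.3348.

0.3348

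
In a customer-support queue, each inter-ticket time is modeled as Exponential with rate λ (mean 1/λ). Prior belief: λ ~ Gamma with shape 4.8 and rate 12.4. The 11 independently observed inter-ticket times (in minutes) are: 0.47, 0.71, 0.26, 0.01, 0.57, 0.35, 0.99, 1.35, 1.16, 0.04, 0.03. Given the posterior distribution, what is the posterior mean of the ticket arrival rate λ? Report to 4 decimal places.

0.8615

With a Gamma(shape α, rate β) prior on the exponential rate λ, the posterior after n observations with total T = Σxᵢ is Gamma(α+n, β+T).
Sum of observations T = 5.94 minutes; n = 11.
Posterior: Gamma(4.8+11, 12.4+5.94) = Gamma(15.8, 18.34).
Posterior mean of λ = α/β = 15.8/18.34 = 0.8615.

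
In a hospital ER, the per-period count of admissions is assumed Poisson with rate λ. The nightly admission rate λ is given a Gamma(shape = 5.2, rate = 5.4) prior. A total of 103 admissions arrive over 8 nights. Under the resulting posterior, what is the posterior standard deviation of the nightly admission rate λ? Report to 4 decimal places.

With a Gamma(shape α, rate β) prior, the Poisson likelihood is conjugate: the posterior is Gamma(α + ΣXᵢ, β + n).
Posterior: Gamma(α+S, β+n) = Gamma(5.2+103, 5.4+8) = Gamma(108.2, 13.4).
SD = √α/β = √108.2/13.4 = 0.7763.

0.7763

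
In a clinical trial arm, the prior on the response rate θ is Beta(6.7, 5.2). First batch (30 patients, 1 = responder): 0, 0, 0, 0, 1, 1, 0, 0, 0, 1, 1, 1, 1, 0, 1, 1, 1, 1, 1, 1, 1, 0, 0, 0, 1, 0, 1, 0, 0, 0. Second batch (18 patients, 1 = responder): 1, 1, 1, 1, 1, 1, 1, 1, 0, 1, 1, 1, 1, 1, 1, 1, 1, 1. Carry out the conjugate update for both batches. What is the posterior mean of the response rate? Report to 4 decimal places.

0.6461

The Beta prior is conjugate to a Binomial/Bernoulli likelihood; the update adds successes to α and failures to β.
After batch 1: Beta(6.7+15, 5.2+15) = Beta(21.7, 20.2).
After batch 2: Beta(21.7+17, 20.2+1) = Beta(38.7, 21.2).
Posterior mean = α/(α+β) = 38.7/59.9 = 0.6461.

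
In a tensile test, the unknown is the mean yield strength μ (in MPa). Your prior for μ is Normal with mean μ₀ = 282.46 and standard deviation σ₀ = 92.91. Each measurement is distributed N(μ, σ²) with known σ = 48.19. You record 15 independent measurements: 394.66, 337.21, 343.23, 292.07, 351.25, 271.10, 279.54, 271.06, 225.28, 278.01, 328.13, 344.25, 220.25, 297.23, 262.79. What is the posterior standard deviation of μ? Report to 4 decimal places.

For Normal data with known variance σ², a Normal(μ₀, σ₀²) prior on μ is conjugate. Posterior precision = 1/σ₀² + n/σ²; posterior mean is the precision-weighted average of μ₀ and x̄.
σ₀² = 92.91² = 8632.2681, σ² = 48.19² = 2322.2761; σ² + n·σ₀² = 2322.2761 + 15·8632.2681 = 131806.2976.
Posterior precision = 1/σ₀² + n/σ² = 1/8632.2681 + 15/2322.2761 = (σ² + n·σ₀²)/(σ₀²σ²) = 131806.2976/(8632.2681·2322.2761); posterior variance σₙ² = σ₀²σ²/(σ² + n·σ₀²) = 8632.2681·2322.2761/131806.2976 = 152.090684.
Posterior SD = √σₙ² = √(8632.2681·2322.2761/131806.2976) = 12.3325.

12.3325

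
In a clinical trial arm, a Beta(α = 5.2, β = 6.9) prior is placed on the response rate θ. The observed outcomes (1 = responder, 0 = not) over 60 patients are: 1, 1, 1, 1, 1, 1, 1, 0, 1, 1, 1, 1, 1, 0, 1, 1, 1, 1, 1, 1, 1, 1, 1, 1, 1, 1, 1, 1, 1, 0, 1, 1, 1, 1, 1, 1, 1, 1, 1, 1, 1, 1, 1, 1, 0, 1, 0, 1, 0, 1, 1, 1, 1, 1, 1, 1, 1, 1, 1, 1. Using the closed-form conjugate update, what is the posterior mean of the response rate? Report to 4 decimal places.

The Beta prior is conjugate to a Binomial/Bernoulli likelihood; the update adds successes to α and failures to β.
Posterior: Beta(α+k, β+n−k) = Beta(5.2+54, 6.9+6) = Beta(59.2, 12.9).
Posterior mean = α/(α+β) = 59.2/72.1 = 0.8211.

0.8211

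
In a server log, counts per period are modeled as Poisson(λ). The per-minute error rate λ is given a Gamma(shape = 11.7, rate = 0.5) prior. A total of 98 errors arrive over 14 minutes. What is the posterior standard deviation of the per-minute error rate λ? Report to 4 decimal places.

With a Gamma(shape α, rate β) prior, the Poisson likelihood is conjugate: the posterior is Gamma(α + ΣXᵢ, β + n).
Posterior: Gamma(α+S, β+n) = Gamma(11.7+98, 0.5+14) = Gamma(109.7, 14.5).
SD = √α/β = √109.7/14.5 = 0.7223.

0.7223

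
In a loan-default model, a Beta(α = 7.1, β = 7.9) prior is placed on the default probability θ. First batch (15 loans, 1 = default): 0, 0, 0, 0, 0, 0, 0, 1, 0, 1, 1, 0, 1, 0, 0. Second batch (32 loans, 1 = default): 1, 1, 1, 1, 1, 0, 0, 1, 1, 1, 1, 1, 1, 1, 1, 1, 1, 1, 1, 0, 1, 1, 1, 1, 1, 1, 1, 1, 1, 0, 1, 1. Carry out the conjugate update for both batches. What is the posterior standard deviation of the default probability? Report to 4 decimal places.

The Beta prior is conjugate to a Binomial/Bernoulli likelihood; the update adds successes to α and failures to β.
After batch 1: Beta(7.1+4, 7.9+11) = Beta(11.1, 18.9).
After batch 2: Beta(11.1+28, 18.9+4) = Beta(39.1, 22.9).
Var = αβ/((α+β)²(α+β+1)) = 39.1·22.9/(62.0²·63.0) = 0.00369733; SD = √0.00369733 = 0.0608.

0.0608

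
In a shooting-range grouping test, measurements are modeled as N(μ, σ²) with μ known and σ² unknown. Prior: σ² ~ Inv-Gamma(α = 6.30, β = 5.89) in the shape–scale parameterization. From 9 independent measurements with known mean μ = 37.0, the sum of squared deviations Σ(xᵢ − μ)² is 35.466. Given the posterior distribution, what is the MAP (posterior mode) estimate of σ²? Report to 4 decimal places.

With known mean μ and an Inverse-Gamma(α, β) prior on σ², the Normal likelihood is conjugate: posterior is Inv-Gamma(α + n/2, β + Σ(xᵢ−μ)²/2).
Posterior: Inv-Gamma(6.30 + 9/2, 5.89 + 35.466/2) = Inv-Gamma(10.80, 23.6230).
Mode = β/(α+1) = 23.6230/11.80 = 2.0019.

2.0019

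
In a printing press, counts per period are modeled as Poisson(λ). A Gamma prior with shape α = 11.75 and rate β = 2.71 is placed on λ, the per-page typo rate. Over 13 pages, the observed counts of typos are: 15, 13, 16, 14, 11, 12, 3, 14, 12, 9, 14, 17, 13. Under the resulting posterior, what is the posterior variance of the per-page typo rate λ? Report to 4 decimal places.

0.7081

With a Gamma(shape α, rate β) prior, the Poisson likelihood is conjugate: the posterior is Gamma(α + ΣXᵢ, β + n).
Sum of counts S = 163 over n = 13 pages.
Posterior: Gamma(α+S, β+n) = Gamma(11.75+163, 2.71+13) = Gamma(174.75, 15.71).
Var = α/β² = 174.75/15.71² = 0.7081.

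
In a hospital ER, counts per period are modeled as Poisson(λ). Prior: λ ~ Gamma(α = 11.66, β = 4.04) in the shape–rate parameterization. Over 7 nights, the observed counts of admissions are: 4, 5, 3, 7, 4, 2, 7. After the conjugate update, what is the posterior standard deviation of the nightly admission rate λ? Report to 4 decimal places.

0.5985

With a Gamma(shape α, rate β) prior, the Poisson likelihood is conjugate: the posterior is Gamma(α + ΣXᵢ, β + n).
Sum of counts S = 32 over n = 7 nights.
Posterior: Gamma(α+S, β+n) = Gamma(11.66+32, 4.04+7) = Gamma(43.66, 11.04).
SD = √α/β = √43.66/11.04 = 0.5985.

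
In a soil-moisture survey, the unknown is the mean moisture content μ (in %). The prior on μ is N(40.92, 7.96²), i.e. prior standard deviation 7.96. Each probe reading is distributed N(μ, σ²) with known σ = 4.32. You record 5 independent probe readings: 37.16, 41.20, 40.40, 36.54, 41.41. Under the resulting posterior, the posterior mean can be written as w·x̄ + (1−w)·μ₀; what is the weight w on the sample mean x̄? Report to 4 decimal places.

For Normal data with known variance σ², a Normal(μ₀, σ₀²) prior on μ is conjugate. Posterior precision = 1/σ₀² + n/σ²; posterior mean is the precision-weighted average of μ₀ and x̄.
σ₀² = 7.96² = 63.3616, σ² = 4.32² = 18.6624. Prior precision 1/σ₀² = 1/63.3616; data precision n/σ² = 5/18.6624.
w = (n/σ²)/(1/σ₀² + n/σ²) = n·σ₀²/(σ² + n·σ₀²) = 5·63.3616/(18.6624 + 5·63.3616) = 316.808/335.4704 = 0.9444.

0.9444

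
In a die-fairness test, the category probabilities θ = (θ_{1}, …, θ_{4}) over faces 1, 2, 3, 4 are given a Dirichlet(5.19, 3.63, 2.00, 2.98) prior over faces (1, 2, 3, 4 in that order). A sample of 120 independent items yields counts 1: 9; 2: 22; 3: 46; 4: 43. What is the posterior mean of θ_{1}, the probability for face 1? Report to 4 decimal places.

0.1061

The Dirichlet prior is conjugate to the Multinomial likelihood: each posterior αⱼ = prior αⱼ + observed count nⱼ.
Posterior concentration: (14.19, 25.63, 48.00, 45.98), total = 133.80.
E[θ_{1}|data] = α_{1}/Σα = 14.19/133.80 = 0.1061.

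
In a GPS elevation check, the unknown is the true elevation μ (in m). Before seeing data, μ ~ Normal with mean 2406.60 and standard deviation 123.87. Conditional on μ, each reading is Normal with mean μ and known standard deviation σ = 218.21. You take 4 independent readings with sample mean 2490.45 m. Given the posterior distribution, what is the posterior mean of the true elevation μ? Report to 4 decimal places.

2453.8178

For Normal data with known variance σ², a Normal(μ₀, σ₀²) prior on μ is conjugate. Posterior precision = 1/σ₀² + n/σ²; posterior mean is the precision-weighted average of μ₀ and x̄.
n·x̄ = 4·2490.45 = 9961.8.
σ₀² = 123.87² = 15343.7769, σ² = 218.21² = 47615.6041; σ² + n·σ₀² = 47615.6041 + 4·15343.7769 = 108990.7117.
Posterior mean = (μ₀/σ₀² + n·x̄/σ²)/(1/σ₀² + n/σ²) = (σ²·μ₀ + σ₀²·n·x̄)/(σ² + n·σ₀²) = (47615.6041·2406.60 + 15343.7769·9961.8)/108990.7117 = 267443349.54948/108990.7117 = 2453.8178.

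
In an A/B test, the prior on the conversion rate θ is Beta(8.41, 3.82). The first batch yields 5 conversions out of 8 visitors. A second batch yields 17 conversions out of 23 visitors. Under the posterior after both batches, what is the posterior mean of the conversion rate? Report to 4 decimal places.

The Beta prior is conjugate to a Binomial/Bernoulli likelihood; the update adds successes to α and failures to β.
After batch 1: Beta(8.41+5, 3.82+3) = Beta(13.41, 6.82).
After batch 2: Beta(13.41+17, 6.82+6) = Beta(30.41, 12.82).
Posterior mean = α/(α+β) = 30.41/43.23 = 0.7034.

0.7034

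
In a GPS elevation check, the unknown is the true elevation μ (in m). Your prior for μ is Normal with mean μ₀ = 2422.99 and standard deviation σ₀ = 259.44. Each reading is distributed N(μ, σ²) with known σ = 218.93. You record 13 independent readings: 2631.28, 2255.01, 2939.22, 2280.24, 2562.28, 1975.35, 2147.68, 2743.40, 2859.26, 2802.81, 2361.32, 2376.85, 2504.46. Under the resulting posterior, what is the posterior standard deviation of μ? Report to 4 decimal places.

59.1226

For Normal data with known variance σ², a Normal(μ₀, σ₀²) prior on μ is conjugate. Posterior precision = 1/σ₀² + n/σ²; posterior mean is the precision-weighted average of μ₀ and x̄.
σ₀² = 259.44² = 67309.1136, σ² = 218.93² = 47930.3449; σ² + n·σ₀² = 47930.3449 + 13·67309.1136 = 922948.8217.
Posterior precision = 1/σ₀² + n/σ² = 1/67309.1136 + 13/47930.3449 = (σ² + n·σ₀²)/(σ₀²σ²) = 922948.8217/(67309.1136·47930.3449); posterior variance σₙ² = σ₀²σ²/(σ² + n·σ₀²) = 67309.1136·47930.3449/922948.8217 = 3495.479873.
Posterior SD = √σₙ² = √(67309.1136·47930.3449/922948.8217) = 59.1226.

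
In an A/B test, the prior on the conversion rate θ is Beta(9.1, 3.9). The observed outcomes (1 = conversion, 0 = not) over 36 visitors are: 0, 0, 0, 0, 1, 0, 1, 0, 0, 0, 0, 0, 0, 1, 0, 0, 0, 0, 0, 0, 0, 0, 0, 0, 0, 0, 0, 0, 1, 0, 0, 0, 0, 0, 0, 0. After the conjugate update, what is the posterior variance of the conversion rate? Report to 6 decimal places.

0.003917

The Beta prior is conjugate to a Binomial/Bernoulli likelihood; the update adds successes to α and failures to β.
Posterior: Beta(α+k, β+n−k) = Beta(9.1+4, 3.9+32) = Beta(13.1, 35.9).
Var = αβ/((α+β)²(α+β+1)) = 13.1·35.9/(49.0²·50.0) = 0.003917.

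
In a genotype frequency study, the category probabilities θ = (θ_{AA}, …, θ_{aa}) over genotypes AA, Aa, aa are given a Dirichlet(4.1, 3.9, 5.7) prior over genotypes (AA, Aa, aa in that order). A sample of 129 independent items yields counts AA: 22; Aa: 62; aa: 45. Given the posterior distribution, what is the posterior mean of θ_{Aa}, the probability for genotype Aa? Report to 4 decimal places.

0.4618

The Dirichlet prior is conjugate to the Multinomial likelihood: each posterior αⱼ = prior αⱼ + observed count nⱼ.
Posterior concentration: (26.1, 65.9, 50.7), total = 142.7.
E[θ_{Aa}|data] = α_{Aa}/Σα = 65.9/142.7 = 0.4618.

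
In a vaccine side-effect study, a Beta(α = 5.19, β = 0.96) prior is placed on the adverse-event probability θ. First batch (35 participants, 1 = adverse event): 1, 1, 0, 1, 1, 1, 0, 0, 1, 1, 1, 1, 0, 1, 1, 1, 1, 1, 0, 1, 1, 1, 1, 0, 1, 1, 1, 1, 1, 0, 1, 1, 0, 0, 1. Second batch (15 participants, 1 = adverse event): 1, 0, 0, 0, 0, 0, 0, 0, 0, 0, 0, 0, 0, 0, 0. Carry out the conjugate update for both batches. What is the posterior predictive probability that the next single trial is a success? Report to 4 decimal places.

0.5733

The Beta prior is conjugate to a Binomial/Bernoulli likelihood; the update adds successes to α and failures to β.
After batch 1: Beta(5.19+26, 0.96+9) = Beta(31.19, 9.96).
After batch 2: Beta(31.19+1, 9.96+14) = Beta(32.19, 23.96).
For a single future Bernoulli trial, P(success | data) = α/(α+β) = 0.5733.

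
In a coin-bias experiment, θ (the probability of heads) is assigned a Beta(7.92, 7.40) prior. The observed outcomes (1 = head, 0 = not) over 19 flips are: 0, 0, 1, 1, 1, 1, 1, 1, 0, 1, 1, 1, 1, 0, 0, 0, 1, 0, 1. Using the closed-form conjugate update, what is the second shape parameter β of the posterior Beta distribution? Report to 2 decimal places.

14.40

The Beta prior is conjugate to a Binomial/Bernoulli likelihood; the update adds successes to α and failures to β.
Posterior: Beta(α+k, β+n−k) = Beta(7.92+12, 7.40+7) = Beta(19.92, 14.40).
Posterior β = 14.40.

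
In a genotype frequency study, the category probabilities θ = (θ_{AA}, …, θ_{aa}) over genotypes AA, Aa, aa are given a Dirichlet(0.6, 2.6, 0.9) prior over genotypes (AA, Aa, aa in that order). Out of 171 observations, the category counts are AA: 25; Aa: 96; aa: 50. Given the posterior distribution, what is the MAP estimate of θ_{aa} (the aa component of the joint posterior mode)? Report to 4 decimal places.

The Dirichlet prior is conjugate to the Multinomial likelihood: each posterior αⱼ = prior αⱼ + observed count nⱼ.
Posterior concentration: (25.6, 98.6, 50.9), total = 175.1.
Joint mode component: (α_{aa}−1)/(Σα−K) = 49.9/172.1 = 0.2899.

0.2899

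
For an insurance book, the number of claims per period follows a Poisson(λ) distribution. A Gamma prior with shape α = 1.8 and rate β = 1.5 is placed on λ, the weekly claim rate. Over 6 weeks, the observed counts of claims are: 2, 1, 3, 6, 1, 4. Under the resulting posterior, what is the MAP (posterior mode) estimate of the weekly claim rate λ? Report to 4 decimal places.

2.3733

With a Gamma(shape α, rate β) prior, the Poisson likelihood is conjugate: the posterior is Gamma(α + ΣXᵢ, β + n).
Sum of counts S = 17 over n = 6 weeks.
Posterior: Gamma(α+S, β+n) = Gamma(1.8+17, 1.5+6) = Gamma(18.8, 7.5).
Mode of Gamma(α,β) for α≥1 is (α−1)/β = 17.8/7.5 = 2.3733.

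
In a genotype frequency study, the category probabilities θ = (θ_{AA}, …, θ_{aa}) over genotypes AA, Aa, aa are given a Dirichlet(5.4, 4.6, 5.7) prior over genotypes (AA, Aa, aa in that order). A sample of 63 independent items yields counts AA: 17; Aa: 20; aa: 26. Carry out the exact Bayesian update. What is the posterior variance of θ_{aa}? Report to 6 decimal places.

0.003018

The Dirichlet prior is conjugate to the Multinomial likelihood: each posterior αⱼ = prior αⱼ + observed count nⱼ.
Posterior concentration: (22.4, 24.6, 31.7), total = 78.7.
Var[θ_j] = α_j(Σα−α_j)/((Σα)²(Σα+1)) = 31.7·47.0/(78.7²·79.7) = 0.003018.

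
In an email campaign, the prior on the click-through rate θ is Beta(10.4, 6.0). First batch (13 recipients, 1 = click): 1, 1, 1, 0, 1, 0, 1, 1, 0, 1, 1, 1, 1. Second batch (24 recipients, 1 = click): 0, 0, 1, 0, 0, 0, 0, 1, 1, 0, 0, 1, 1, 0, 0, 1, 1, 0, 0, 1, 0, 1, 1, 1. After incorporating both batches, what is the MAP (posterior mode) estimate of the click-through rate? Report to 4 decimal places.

0.5914

The Beta prior is conjugate to a Binomial/Bernoulli likelihood; the update adds successes to α and failures to β.
After batch 1: Beta(10.4+10, 6.0+3) = Beta(20.4, 9.0).
After batch 2: Beta(20.4+11, 9.0+13) = Beta(31.4, 22.0).
Mode of Beta(a,b) for a,b>1 is (a−1)/(a+b−2) = 30.4/51.4 = 0.5914.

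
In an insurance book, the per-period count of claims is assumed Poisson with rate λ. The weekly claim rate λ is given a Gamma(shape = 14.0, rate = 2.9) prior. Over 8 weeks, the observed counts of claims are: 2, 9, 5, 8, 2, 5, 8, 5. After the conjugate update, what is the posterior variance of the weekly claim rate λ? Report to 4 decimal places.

0.4882

With a Gamma(shape α, rate β) prior, the Poisson likelihood is conjugate: the posterior is Gamma(α + ΣXᵢ, β + n).
Sum of counts S = 44 over n = 8 weeks.
Posterior: Gamma(α+S, β+n) = Gamma(14.0+44, 2.9+8) = Gamma(58.0, 10.9).
Var = α/β² = 58.0/10.9² = 0.4882.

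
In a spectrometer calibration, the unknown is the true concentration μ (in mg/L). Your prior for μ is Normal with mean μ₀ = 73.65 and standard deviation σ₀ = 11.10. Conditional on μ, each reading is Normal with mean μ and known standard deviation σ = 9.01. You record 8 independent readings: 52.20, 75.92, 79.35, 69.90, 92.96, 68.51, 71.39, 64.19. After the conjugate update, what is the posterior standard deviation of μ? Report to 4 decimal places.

3.0619

For Normal data with known variance σ², a Normal(μ₀, σ₀²) prior on μ is conjugate. Posterior precision = 1/σ₀² + n/σ²; posterior mean is the precision-weighted average of μ₀ and x̄.
σ₀² = 11.10² = 123.21, σ² = 9.01² = 81.1801; σ² + n·σ₀² = 81.1801 + 8·123.21 = 1066.8601.
Posterior precision = 1/σ₀² + n/σ² = 1/123.21 + 8/81.1801 = (σ² + n·σ₀²)/(σ₀²σ²) = 1066.8601/(123.21·81.1801); posterior variance σₙ² = σ₀²σ²/(σ² + n·σ₀²) = 123.21·81.1801/1066.8601 = 9.375362.
Posterior SD = √σₙ² = √(123.21·81.1801/1066.8601) = 3.0619.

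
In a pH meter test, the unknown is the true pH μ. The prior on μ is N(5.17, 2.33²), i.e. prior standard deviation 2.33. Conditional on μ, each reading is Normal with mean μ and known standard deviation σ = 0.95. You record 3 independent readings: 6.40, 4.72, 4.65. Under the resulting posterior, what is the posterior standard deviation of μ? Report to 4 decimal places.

0.5339

For Normal data with known variance σ², a Normal(μ₀, σ₀²) prior on μ is conjugate. Posterior precision = 1/σ₀² + n/σ²; posterior mean is the precision-weighted average of μ₀ and x̄.
σ₀² = 2.33² = 5.4289, σ² = 0.95² = 0.9025; σ² + n·σ₀² = 0.9025 + 3·5.4289 = 17.1892.
Posterior precision = 1/σ₀² + n/σ² = 1/5.4289 + 3/0.9025 = (σ² + n·σ₀²)/(σ₀²σ²) = 17.1892/(5.4289·0.9025); posterior variance σₙ² = σ₀²σ²/(σ² + n·σ₀²) = 5.4289·0.9025/17.1892 = 0.285038.
Posterior SD = √σₙ² = √(5.4289·0.9025/17.1892) = 0.5339.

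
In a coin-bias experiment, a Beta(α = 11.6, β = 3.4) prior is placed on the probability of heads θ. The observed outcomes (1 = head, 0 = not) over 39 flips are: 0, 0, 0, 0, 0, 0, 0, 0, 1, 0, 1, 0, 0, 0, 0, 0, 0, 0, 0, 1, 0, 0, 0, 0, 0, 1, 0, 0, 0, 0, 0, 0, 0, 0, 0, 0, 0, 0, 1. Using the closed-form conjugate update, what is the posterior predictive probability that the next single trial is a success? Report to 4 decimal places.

The Beta prior is conjugate to a Binomial/Bernoulli likelihood; the update adds successes to α and failures to β.
Posterior: Beta(α+k, β+n−k) = Beta(11.6+5, 3.4+34) = Beta(16.6, 37.4).
For a single future Bernoulli trial, P(success | data) = α/(α+β) = 0.3074.

0.3074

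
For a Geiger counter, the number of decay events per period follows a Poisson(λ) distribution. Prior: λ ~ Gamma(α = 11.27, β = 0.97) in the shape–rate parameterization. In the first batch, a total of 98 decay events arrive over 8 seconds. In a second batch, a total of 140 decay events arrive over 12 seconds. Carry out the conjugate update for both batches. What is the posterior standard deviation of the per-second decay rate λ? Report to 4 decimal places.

With a Gamma(shape α, rate β) prior, the Poisson likelihood is conjugate: the posterior is Gamma(α + ΣXᵢ, β + n).
After batch 1: Gamma(α+S, β+n) = Gamma(11.27+98, 0.97+8) = Gamma(109.27, 8.97).
After batch 2: Gamma(α+S, β+n) = Gamma(109.27+140, 8.97+12) = Gamma(249.27, 20.97).
SD = √α/β = √249.27/20.97 = 0.7529.

0.7529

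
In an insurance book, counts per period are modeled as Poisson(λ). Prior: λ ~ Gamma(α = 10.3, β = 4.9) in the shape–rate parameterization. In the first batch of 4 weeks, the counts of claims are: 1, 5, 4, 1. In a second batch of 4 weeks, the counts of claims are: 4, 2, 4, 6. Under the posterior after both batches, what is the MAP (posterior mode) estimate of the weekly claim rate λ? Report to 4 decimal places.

2.8140

With a Gamma(shape α, rate β) prior, the Poisson likelihood is conjugate: the posterior is Gamma(α + ΣXᵢ, β + n).
Batch 1: sum of counts S = 11 over n = 4 weeks.
After batch 1: Gamma(α+S, β+n) = Gamma(10.3+11, 4.9+4) = Gamma(21.3, 8.9).
Batch 2: sum of counts S = 16 over n = 4 weeks.
After batch 2: Gamma(α+S, β+n) = Gamma(21.3+16, 8.9+4) = Gamma(37.3, 12.9).
Mode of Gamma(α,β) for α≥1 is (α−1)/β = 36.3/12.9 = 2.8140.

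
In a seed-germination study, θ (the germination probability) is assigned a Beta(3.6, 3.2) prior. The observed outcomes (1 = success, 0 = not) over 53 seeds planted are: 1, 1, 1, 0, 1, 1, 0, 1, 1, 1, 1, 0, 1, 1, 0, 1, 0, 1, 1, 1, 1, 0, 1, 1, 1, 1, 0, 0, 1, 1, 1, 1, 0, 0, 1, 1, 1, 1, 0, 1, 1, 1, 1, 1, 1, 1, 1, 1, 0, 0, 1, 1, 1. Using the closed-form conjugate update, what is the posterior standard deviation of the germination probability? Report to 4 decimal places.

The Beta prior is conjugate to a Binomial/Bernoulli likelihood; the update adds successes to α and failures to β.
Posterior: Beta(α+k, β+n−k) = Beta(3.6+40, 3.2+13) = Beta(43.6, 16.2).
Var = αβ/((α+β)²(α+β+1)) = 43.6·16.2/(59.8²·60.8) = 0.00324859; SD = √0.00324859 = 0.0570.

0.0570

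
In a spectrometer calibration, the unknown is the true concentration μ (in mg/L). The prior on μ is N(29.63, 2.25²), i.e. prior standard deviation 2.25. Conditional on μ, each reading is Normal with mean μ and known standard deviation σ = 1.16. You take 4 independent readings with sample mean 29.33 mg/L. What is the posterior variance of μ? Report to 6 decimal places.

0.315439

For Normal data with known variance σ², a Normal(μ₀, σ₀²) prior on μ is conjugate. Posterior precision = 1/σ₀² + n/σ²; posterior mean is the precision-weighted average of μ₀ and x̄.
σ₀² = 2.25² = 5.0625, σ² = 1.16² = 1.3456; σ² + n·σ₀² = 1.3456 + 4·5.0625 = 21.5956.
Posterior precision = 1/σ₀² + n/σ² = 1/5.0625 + 4/1.3456 = (σ² + n·σ₀²)/(σ₀²σ²) = 21.5956/(5.0625·1.3456); posterior variance σₙ² = σ₀²σ²/(σ² + n·σ₀²) = 5.0625·1.3456/21.5956 = 0.315439.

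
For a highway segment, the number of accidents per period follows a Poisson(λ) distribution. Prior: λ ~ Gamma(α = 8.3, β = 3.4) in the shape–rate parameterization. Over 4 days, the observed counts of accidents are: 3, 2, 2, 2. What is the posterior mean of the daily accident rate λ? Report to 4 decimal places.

With a Gamma(shape α, rate β) prior, the Poisson likelihood is conjugate: the posterior is Gamma(α + ΣXᵢ, β + n).
Sum of counts S = 9 over n = 4 days.
Posterior: Gamma(α+S, β+n) = Gamma(8.3+9, 3.4+4) = Gamma(17.3, 7.4).
Posterior mean = α/β = 17.3/7.4 = 2.3378.

2.3378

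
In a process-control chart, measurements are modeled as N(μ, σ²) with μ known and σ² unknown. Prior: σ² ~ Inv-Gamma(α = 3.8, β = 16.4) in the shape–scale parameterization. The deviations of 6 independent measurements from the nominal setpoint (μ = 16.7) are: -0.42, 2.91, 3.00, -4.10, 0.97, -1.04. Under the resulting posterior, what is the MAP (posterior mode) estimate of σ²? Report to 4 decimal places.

4.4408

With known mean μ and an Inverse-Gamma(α, β) prior on σ², the Normal likelihood is conjugate: posterior is Inv-Gamma(α + n/2, β + Σ(xᵢ−μ)²/2).
Σ(xᵢ−μ)² = (-0.42)² + (2.91)² + (3.00)² + (-4.10)² + (0.97)² + (-1.04)² = 36.4770.
Posterior: Inv-Gamma(3.8 + 6/2, 16.4 + 36.4770/2) = Inv-Gamma(6.80, 34.63850).
Mode = β/(α+1) = 34.63850/7.80 = 4.4408.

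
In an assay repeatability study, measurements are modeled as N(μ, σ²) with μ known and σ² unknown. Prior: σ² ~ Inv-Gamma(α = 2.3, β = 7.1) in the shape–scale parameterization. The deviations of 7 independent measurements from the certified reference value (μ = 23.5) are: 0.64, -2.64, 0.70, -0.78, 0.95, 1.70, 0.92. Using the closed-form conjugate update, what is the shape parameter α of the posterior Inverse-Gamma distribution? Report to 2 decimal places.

With known mean μ and an Inverse-Gamma(α, β) prior on σ², the Normal likelihood is conjugate: posterior is Inv-Gamma(α + n/2, β + Σ(xᵢ−μ)²/2).
Σ(xᵢ−μ)² = (0.64)² + (-2.64)² + (0.70)² + (-0.78)² + (0.95)² + (1.70)² + (0.92)² = 13.1165.
Posterior: Inv-Gamma(2.3 + 7/2, 7.1 + 13.1165/2) = Inv-Gamma(5.80, 13.65825).
Posterior α = 5.80.

5.80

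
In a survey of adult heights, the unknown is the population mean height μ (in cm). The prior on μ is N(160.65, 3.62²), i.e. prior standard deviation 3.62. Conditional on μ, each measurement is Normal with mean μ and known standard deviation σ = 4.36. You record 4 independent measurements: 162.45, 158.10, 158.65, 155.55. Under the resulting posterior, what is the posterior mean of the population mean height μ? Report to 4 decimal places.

159.2098

For Normal data with known variance σ², a Normal(μ₀, σ₀²) prior on μ is conjugate. Posterior precision = 1/σ₀² + n/σ²; posterior mean is the precision-weighted average of μ₀ and x̄.
Σxᵢ = 162.45 + 158.10 + 158.65 + 155.55 = 634.75, so n·x̄ = 634.75.
σ₀² = 3.62² = 13.1044, σ² = 4.36² = 19.0096; σ² + n·σ₀² = 19.0096 + 4·13.1044 = 71.4272.
Posterior mean = (μ₀/σ₀² + n·x̄/σ²)/(1/σ₀² + n/σ²) = (σ²·μ₀ + σ₀²·n·x̄)/(σ² + n·σ₀²) = (19.0096·160.65 + 13.1044·634.75)/71.4272 = 11371.91014/71.4272 = 159.2098.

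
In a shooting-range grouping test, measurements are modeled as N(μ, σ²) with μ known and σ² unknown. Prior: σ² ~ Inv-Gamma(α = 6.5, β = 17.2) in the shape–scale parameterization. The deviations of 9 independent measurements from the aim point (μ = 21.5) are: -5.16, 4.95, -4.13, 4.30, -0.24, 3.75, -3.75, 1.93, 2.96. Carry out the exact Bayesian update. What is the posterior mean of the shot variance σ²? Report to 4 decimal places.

With known mean μ and an Inverse-Gamma(α, β) prior on σ², the Normal likelihood is conjugate: posterior is Inv-Gamma(α + n/2, β + Σ(xᵢ−μ)²/2).
Σ(xᵢ−μ)² = (-5.16)² + (4.95)² + (-4.13)² + (4.30)² + (-0.24)² + (3.75)² + (-3.75)² + (1.93)² + (2.96)² = 127.3441.
Posterior: Inv-Gamma(6.5 + 9/2, 17.2 + 127.3441/2) = Inv-Gamma(11.00, 80.87205).
E[σ²|data] = β/(α−1) = 80.87205/10.00 = 8.0872.

8.0872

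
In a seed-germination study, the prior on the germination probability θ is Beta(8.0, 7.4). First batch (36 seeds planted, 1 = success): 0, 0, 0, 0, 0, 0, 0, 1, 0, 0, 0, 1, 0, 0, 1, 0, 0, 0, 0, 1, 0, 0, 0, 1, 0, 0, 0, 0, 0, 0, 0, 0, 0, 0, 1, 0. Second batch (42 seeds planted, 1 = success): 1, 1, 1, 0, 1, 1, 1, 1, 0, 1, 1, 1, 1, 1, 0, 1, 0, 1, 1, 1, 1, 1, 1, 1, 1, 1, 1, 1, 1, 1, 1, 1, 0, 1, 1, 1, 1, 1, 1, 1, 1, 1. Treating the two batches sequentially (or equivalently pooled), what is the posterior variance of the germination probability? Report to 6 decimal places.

0.002626

The Beta prior is conjugate to a Binomial/Bernoulli likelihood; the update adds successes to α and failures to β.
After batch 1: Beta(8.0+6, 7.4+30) = Beta(14.0, 37.4).
After batch 2: Beta(14.0+37, 37.4+5) = Beta(51.0, 42.4).
Var = αβ/((α+β)²(α+β+1)) = 51.0·42.4/(93.4²·94.4) = 0.002626.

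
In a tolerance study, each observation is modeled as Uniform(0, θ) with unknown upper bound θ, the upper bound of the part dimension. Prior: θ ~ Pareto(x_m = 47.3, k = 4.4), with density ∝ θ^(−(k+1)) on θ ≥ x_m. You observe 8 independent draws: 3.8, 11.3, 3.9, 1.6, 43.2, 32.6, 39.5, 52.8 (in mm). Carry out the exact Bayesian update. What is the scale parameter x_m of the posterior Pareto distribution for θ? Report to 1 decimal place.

A Pareto(scale x_m, shape k) prior on the upper bound θ of Uniform(0, θ) is conjugate: posterior is Pareto(max(x_m, max xᵢ), k + n).
Sample maximum = 52.8; prior scale x_m = 47.3 → posterior scale = max = 52.8.
Posterior shape = 4.4 + 8 = 12.4.
Posterior scale x_m = 52.8.

52.8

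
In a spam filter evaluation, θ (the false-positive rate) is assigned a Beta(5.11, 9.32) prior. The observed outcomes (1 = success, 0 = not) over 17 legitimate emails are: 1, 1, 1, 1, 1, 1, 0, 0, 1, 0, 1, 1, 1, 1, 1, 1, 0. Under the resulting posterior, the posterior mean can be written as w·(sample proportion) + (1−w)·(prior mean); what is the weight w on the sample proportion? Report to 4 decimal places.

0.5409

The Beta prior is conjugate to a Binomial/Bernoulli likelihood; the update adds successes to α and failures to β.
Posterior mean = (α₀+k)/(α₀+β₀+n) = [n/(α₀+β₀+n)]·(k/n) + [(α₀+β₀)/(α₀+β₀+n)]·α₀/(α₀+β₀), so only n and the prior enter the weight.
The weight on the data is w = n/(α₀+β₀+n) = 17/(5.11+9.32+17) = 17/31.43 = 0.5409.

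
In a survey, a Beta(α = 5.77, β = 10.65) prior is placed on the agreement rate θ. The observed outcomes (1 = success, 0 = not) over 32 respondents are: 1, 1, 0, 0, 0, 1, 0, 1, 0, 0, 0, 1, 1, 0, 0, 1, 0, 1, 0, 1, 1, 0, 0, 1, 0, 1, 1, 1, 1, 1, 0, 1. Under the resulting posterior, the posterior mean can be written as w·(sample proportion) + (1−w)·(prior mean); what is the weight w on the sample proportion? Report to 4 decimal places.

0.6609

The Beta prior is conjugate to a Binomial/Bernoulli likelihood; the update adds successes to α and failures to β.
Posterior mean = (α₀+k)/(α₀+β₀+n) = [n/(α₀+β₀+n)]·(k/n) + [(α₀+β₀)/(α₀+β₀+n)]·α₀/(α₀+β₀), so only n and the prior enter the weight.
The weight on the data is w = n/(α₀+β₀+n) = 32/(5.77+10.65+32) = 32/48.42 = 0.6609.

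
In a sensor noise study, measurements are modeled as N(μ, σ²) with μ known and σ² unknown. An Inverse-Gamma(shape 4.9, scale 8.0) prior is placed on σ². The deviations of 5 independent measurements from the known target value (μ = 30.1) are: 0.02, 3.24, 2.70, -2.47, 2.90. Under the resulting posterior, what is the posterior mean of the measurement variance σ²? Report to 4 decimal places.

3.7734

With known mean μ and an Inverse-Gamma(α, β) prior on σ², the Normal likelihood is conjugate: posterior is Inv-Gamma(α + n/2, β + Σ(xᵢ−μ)²/2).
Σ(xᵢ−μ)² = (0.02)² + (3.24)² + (2.70)² + (-2.47)² + (2.90)² = 32.2989.
Posterior: Inv-Gamma(4.9 + 5/2, 8.0 + 32.2989/2) = Inv-Gamma(7.40, 24.14945).
E[σ²|data] = β/(α−1) = 24.14945/6.40 = 3.7734.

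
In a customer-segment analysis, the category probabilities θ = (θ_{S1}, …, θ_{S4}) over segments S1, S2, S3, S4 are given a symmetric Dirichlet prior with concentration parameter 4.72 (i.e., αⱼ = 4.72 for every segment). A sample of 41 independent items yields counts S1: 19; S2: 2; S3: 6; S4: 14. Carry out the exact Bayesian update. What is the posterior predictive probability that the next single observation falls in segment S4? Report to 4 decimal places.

The Dirichlet prior is conjugate to the Multinomial likelihood: each posterior αⱼ = prior αⱼ + observed count nⱼ.
Posterior concentration: (23.72, 6.72, 10.72, 18.72), total = 59.88.
P(next = S4 | data) = α_{S4}/Σα = 0.3126.

0.3126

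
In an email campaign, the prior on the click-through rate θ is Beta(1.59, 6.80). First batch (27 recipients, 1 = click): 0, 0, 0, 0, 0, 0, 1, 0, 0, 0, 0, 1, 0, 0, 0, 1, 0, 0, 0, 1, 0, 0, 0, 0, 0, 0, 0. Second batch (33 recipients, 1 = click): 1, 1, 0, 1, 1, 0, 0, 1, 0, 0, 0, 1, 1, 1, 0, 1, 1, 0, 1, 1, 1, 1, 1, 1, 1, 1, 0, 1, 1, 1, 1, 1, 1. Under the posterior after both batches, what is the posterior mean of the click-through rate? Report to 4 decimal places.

0.4327

The Beta prior is conjugate to a Binomial/Bernoulli likelihood; the update adds successes to α and failures to β.
After batch 1: Beta(1.59+4, 6.80+23) = Beta(5.59, 29.80).
After batch 2: Beta(5.59+24, 29.80+9) = Beta(29.59, 38.80).
Posterior mean = α/(α+β) = 29.59/68.39 = 0.4327.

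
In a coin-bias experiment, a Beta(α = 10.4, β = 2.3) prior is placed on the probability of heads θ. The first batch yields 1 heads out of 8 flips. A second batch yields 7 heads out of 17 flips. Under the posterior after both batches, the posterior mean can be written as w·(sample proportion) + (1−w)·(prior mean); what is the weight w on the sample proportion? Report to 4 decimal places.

0.6631

The Beta prior is conjugate to a Binomial/Bernoulli likelihood; the update adds successes to α and failures to β.
Total number of flips: n = 8 + 17 = 25.
Posterior mean = (α₀+k)/(α₀+β₀+n) = [n/(α₀+β₀+n)]·(k/n) + [(α₀+β₀)/(α₀+β₀+n)]·α₀/(α₀+β₀), so only n and the prior enter the weight.
The weight on the data is w = n/(α₀+β₀+n) = 25/(10.4+2.3+25) = 25/37.7 = 0.6631.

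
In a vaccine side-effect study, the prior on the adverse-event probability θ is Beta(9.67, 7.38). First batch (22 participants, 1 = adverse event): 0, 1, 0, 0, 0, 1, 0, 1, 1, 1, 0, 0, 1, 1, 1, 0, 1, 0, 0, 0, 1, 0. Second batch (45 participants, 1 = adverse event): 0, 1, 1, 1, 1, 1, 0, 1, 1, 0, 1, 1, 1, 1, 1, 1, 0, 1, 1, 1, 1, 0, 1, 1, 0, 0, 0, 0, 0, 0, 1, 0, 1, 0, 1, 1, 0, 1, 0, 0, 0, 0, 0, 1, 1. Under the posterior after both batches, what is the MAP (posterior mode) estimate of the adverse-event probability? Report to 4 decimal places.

0.5444

The Beta prior is conjugate to a Binomial/Bernoulli likelihood; the update adds successes to α and failures to β.
After batch 1: Beta(9.67+10, 7.38+12) = Beta(19.67, 19.38).
After batch 2: Beta(19.67+26, 19.38+19) = Beta(45.67, 38.38).
Mode of Beta(a,b) for a,b>1 is (a−1)/(a+b−2) = 44.67/82.05 = 0.5444.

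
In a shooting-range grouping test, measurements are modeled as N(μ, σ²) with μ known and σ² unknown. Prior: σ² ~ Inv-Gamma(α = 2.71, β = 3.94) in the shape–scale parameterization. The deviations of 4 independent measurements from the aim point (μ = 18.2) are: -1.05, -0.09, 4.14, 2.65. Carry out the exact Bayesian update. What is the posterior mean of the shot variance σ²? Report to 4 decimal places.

With known mean μ and an Inverse-Gamma(α, β) prior on σ², the Normal likelihood is conjugate: posterior is Inv-Gamma(α + n/2, β + Σ(xᵢ−μ)²/2).
Σ(xᵢ−μ)² = (-1.05)² + (-0.09)² + (4.14)² + (2.65)² = 25.2727.
Posterior: Inv-Gamma(2.71 + 4/2, 3.94 + 25.2727/2) = Inv-Gamma(4.71, 16.57635).
E[σ²|data] = β/(α−1) = 16.57635/3.71 = 4.4680.

4.4680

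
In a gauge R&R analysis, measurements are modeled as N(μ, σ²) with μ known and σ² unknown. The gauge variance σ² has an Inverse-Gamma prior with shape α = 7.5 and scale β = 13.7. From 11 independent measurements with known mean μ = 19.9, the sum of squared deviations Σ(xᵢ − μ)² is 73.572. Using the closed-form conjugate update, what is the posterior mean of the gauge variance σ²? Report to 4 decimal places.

4.2072

With known mean μ and an Inverse-Gamma(α, β) prior on σ², the Normal likelihood is conjugate: posterior is Inv-Gamma(α + n/2, β + Σ(xᵢ−μ)²/2).
Posterior: Inv-Gamma(7.5 + 11/2, 13.7 + 73.572/2) = Inv-Gamma(13.00, 50.4860).
E[σ²|data] = β/(α−1) = 50.4860/12.00 = 4.2072.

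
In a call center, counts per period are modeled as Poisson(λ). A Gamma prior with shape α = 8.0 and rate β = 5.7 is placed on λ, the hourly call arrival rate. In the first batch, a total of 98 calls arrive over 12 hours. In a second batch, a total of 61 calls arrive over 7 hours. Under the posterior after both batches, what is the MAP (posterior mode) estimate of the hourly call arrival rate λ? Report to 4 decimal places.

With a Gamma(shape α, rate β) prior, the Poisson likelihood is conjugate: the posterior is Gamma(α + ΣXᵢ, β + n).
After batch 1: Gamma(α+S, β+n) = Gamma(8.0+98, 5.7+12) = Gamma(106.0, 17.7).
After batch 2: Gamma(α+S, β+n) = Gamma(106.0+61, 17.7+7) = Gamma(167.0, 24.7).
Mode of Gamma(α,β) for α≥1 is (α−1)/β = 166.0/24.7 = 6.7206.

6.7206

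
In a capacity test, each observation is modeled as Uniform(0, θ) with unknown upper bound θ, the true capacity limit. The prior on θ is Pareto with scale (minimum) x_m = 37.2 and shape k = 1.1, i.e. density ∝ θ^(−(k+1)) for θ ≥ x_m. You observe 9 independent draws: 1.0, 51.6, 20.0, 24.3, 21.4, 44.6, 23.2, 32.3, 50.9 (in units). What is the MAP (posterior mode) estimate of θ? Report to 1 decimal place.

51.6

A Pareto(scale x_m, shape k) prior on the upper bound θ of Uniform(0, θ) is conjugate: posterior is Pareto(max(x_m, max xᵢ), k + n).
Sample maximum = 51.6; prior scale x_m = 37.2 → posterior scale = max = 51.6.
Posterior shape = 1.1 + 9 = 10.1.
The Pareto density is decreasing on [x_m, ∞), so the mode is x_m = 51.6.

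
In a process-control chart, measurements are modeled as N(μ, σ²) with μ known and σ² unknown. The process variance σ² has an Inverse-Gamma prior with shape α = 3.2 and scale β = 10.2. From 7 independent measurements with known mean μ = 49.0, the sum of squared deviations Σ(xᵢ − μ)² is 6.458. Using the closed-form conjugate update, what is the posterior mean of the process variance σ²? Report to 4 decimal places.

2.3560

With known mean μ and an Inverse-Gamma(α, β) prior on σ², the Normal likelihood is conjugate: posterior is Inv-Gamma(α + n/2, β + Σ(xᵢ−μ)²/2).
Posterior: Inv-Gamma(3.2 + 7/2, 10.2 + 6.458/2) = Inv-Gamma(6.70, 13.4290).
E[σ²|data] = β/(α−1) = 13.4290/5.70 = 2.3560.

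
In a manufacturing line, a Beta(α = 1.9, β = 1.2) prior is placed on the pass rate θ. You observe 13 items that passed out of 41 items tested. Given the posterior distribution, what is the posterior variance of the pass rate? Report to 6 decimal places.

0.004960

The Beta prior is conjugate to a Binomial/Bernoulli likelihood; the update adds successes to α and failures to β.
Posterior: Beta(α+k, β+n−k) = Beta(1.9+13, 1.2+28) = Beta(14.9, 29.2).
Var = αβ/((α+β)²(α+β+1)) = 14.9·29.2/(44.1²·45.1) = 0.004960.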